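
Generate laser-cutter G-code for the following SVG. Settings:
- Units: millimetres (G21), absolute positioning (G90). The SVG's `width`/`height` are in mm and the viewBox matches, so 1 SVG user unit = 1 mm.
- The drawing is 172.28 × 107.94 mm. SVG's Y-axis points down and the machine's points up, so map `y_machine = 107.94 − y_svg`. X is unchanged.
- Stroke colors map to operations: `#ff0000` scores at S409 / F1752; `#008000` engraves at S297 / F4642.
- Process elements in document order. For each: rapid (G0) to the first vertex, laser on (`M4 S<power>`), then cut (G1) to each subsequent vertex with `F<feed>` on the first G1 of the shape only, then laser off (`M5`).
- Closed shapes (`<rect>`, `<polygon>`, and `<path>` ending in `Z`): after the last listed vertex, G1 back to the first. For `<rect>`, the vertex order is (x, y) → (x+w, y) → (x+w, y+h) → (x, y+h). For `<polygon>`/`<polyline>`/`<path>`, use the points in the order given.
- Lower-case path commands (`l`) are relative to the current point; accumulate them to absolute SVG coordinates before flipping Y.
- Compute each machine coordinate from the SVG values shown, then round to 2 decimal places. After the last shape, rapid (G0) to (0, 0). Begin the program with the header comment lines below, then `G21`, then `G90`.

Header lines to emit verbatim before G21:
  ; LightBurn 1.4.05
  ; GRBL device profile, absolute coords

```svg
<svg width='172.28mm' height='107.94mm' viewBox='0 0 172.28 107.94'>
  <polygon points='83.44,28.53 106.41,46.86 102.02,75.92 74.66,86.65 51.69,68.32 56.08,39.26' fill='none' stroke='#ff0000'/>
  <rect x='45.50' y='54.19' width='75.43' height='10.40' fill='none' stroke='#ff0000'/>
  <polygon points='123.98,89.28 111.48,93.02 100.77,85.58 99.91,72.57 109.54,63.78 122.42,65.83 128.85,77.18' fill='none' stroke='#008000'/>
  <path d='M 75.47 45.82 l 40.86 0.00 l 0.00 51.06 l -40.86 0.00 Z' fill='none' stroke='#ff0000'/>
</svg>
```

viewBox `0 0 172.28 107.94` with mm width/height → 1 unit = 1 mm. Flip: y_m = 107.94 − y_svg.

**Shape 1** — `<polygon>` regular polygon, stroke `#ff0000` → score (S409, F1752). Machine vertices: (83.44,79.41) → (106.41,61.08) → (102.02,32.02) → (74.66,21.29) → (51.69,39.62) → (56.08,68.68) → (83.44,79.41). Closed: final G1 returns to the first vertex.

**Shape 2** — `<rect>` rectangle, stroke `#ff0000` → score (S409, F1752). Machine vertices: (45.50,53.75) → (120.93,53.75) → (120.93,43.35) → (45.50,43.35) → (45.50,53.75). Closed: final G1 returns to the first vertex.

**Shape 3** — `<polygon>` regular polygon, stroke `#008000` → engrave (S297, F4642). Machine vertices: (123.98,18.66) → (111.48,14.92) → (100.77,22.36) → (99.91,35.37) → (109.54,44.16) → (122.42,42.11) → (128.85,30.76) → (123.98,18.66). Closed: final G1 returns to the first vertex.

**Shape 4** — `<path>` rectangle, stroke `#ff0000` → score (S409, F1752). Machine vertices: (75.47,62.12) → (116.33,62.12) → (116.33,11.06) → (75.47,11.06) → (75.47,62.12). Closed: final G1 returns to the first vertex.

; LightBurn 1.4.05
; GRBL device profile, absolute coords
G21
G90
G0 X83.44 Y79.41
M4 S409
G1 X106.41 Y61.08 F1752
G1 X102.02 Y32.02
G1 X74.66 Y21.29
G1 X51.69 Y39.62
G1 X56.08 Y68.68
G1 X83.44 Y79.41
M5
G0 X45.50 Y53.75
M4 S409
G1 X120.93 Y53.75 F1752
G1 X120.93 Y43.35
G1 X45.50 Y43.35
G1 X45.50 Y53.75
M5
G0 X123.98 Y18.66
M4 S297
G1 X111.48 Y14.92 F4642
G1 X100.77 Y22.36
G1 X99.91 Y35.37
G1 X109.54 Y44.16
G1 X122.42 Y42.11
G1 X128.85 Y30.76
G1 X123.98 Y18.66
M5
G0 X75.47 Y62.12
M4 S409
G1 X116.33 Y62.12 F1752
G1 X116.33 Y11.06
G1 X75.47 Y11.06
G1 X75.47 Y62.12
M5
G0 X0.00 Y0.00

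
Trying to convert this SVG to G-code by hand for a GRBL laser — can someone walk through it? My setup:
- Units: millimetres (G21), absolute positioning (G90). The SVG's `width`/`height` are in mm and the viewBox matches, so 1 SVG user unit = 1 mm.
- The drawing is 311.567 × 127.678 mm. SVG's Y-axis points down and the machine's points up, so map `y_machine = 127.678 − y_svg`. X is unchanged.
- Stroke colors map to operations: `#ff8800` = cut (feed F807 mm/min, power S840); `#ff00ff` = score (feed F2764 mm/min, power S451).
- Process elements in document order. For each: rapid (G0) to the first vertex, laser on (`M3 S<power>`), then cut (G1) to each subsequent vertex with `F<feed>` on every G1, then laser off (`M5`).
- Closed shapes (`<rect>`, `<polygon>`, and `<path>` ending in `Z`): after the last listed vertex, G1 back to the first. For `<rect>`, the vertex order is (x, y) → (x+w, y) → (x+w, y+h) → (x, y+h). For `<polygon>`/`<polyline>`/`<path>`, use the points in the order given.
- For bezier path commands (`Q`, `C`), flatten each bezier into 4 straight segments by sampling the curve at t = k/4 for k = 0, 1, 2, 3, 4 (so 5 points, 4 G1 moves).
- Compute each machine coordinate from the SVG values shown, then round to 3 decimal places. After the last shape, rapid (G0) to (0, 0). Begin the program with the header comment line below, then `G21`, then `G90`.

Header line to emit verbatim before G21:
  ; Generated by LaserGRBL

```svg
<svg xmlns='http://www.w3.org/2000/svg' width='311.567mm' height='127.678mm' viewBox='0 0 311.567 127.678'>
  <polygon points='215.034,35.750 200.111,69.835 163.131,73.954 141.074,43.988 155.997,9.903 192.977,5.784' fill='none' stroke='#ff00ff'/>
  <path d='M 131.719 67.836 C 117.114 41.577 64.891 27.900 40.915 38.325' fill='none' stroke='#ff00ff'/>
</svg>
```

Since the viewBox matches the mm dimensions, user units are millimetres directly. The only transform is the Y-flip y_m = 127.678 − y_svg.

Shape 1 is a regular polygon drawn with `<polygon>`. Its stroke #ff00ff means score at S451, F2764. After flipping Y the toolpath is (215.034,91.928) → (200.111,57.843) → (163.131,53.724) → (141.074,83.690) → (155.997,117.775) → (192.977,121.894) → (215.034,91.928), returning to the start.

Shape 2 is a cubic bezier drawn with `<path>`. Its stroke #ff00ff means score at S451, F2764. After flipping Y the toolpath is (131.719,59.842) → (114.741,76.997) → (89.831,88.354) → (63.164,92.833) → (40.915,89.353).

; Generated by LaserGRBL
G21
G90
G0 X215.034 Y91.928
M3 S451
G1 X200.111 Y57.843 F2764
G1 X163.131 Y53.724 F2764
G1 X141.074 Y83.690 F2764
G1 X155.997 Y117.775 F2764
G1 X192.977 Y121.894 F2764
G1 X215.034 Y91.928 F2764
M5
G0 X131.719 Y59.842
M3 S451
G1 X114.741 Y76.997 F2764
G1 X89.831 Y88.354 F2764
G1 X63.164 Y92.833 F2764
G1 X40.915 Y89.353 F2764
M5
G0 X0.000 Y0.000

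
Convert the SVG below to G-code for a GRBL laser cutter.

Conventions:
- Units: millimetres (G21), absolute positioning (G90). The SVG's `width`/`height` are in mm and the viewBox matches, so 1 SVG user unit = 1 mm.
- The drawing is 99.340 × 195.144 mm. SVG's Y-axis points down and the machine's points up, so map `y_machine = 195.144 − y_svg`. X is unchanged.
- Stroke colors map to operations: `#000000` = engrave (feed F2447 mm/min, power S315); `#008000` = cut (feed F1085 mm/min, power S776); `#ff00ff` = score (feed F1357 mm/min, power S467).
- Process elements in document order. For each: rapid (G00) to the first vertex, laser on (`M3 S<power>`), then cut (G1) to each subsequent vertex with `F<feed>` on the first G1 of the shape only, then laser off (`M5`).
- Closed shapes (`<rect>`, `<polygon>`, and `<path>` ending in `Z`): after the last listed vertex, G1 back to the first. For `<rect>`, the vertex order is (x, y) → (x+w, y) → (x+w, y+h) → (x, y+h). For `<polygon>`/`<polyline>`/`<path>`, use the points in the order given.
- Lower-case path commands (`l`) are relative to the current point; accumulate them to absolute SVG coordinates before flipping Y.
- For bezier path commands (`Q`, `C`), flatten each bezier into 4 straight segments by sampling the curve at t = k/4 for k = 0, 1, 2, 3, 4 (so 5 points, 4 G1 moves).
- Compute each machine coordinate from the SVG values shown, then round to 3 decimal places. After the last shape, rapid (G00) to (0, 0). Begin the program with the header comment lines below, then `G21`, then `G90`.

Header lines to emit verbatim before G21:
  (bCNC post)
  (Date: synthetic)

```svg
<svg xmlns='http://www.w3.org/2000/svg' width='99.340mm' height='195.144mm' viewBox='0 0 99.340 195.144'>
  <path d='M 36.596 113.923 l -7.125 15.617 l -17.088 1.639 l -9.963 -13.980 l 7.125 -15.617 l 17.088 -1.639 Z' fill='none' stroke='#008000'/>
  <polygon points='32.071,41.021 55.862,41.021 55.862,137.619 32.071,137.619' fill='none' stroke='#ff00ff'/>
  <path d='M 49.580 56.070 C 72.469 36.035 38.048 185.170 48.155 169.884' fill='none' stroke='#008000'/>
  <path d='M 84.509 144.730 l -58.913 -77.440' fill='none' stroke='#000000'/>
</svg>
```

(bCNC post)
(Date: synthetic)
G21
G90
G00 X36.596 Y81.221
M3 S776
G1 X29.471 Y65.604 F1085
G1 X12.383 Y63.965
G1 X2.420 Y77.945
G1 X9.545 Y93.562
G1 X26.633 Y95.201
G1 X36.596 Y81.221
M5
G00 X32.071 Y154.123
M3 S467
G1 X55.862 Y154.123 F1357
G1 X55.862 Y57.525
G1 X32.071 Y57.525
G1 X32.071 Y154.123
M5
G00 X49.580 Y139.074
M3 S776
G1 X57.592 Y127.593 F1085
G1 X53.661 Y83.948
G1 X47.333 Y39.412
G1 X48.155 Y25.260
M5
G00 X84.509 Y50.414
M3 S315
G1 X25.596 Y127.854 F2447
M5
G00 X0.000 Y0.000

1 u = 1 mm; y_m = 195.144 − y.

[1] `<path>` regular polygon, #008000→cut S776 F1085: (36.596,81.221) → (29.471,65.604) → (12.383,63.965) → (2.420,77.945) → (9.545,93.562) → (26.633,95.201) → (36.596,81.221) (closed)

[2] `<polygon>` rectangle, #ff00ff→score S467 F1357: (32.071,154.123) → (55.862,154.123) → (55.862,57.525) → (32.071,57.525) → (32.071,154.123) (closed)

[3] `<path>` cubic bezier, #008000→cut S776 F1085: (49.580,139.074) → (57.592,127.593) → (53.661,83.948) → (47.333,39.412) → (48.155,25.260)

[4] `<path>` line segment, #000000→engrave S315 F2447: (84.509,50.414) → (25.596,127.854)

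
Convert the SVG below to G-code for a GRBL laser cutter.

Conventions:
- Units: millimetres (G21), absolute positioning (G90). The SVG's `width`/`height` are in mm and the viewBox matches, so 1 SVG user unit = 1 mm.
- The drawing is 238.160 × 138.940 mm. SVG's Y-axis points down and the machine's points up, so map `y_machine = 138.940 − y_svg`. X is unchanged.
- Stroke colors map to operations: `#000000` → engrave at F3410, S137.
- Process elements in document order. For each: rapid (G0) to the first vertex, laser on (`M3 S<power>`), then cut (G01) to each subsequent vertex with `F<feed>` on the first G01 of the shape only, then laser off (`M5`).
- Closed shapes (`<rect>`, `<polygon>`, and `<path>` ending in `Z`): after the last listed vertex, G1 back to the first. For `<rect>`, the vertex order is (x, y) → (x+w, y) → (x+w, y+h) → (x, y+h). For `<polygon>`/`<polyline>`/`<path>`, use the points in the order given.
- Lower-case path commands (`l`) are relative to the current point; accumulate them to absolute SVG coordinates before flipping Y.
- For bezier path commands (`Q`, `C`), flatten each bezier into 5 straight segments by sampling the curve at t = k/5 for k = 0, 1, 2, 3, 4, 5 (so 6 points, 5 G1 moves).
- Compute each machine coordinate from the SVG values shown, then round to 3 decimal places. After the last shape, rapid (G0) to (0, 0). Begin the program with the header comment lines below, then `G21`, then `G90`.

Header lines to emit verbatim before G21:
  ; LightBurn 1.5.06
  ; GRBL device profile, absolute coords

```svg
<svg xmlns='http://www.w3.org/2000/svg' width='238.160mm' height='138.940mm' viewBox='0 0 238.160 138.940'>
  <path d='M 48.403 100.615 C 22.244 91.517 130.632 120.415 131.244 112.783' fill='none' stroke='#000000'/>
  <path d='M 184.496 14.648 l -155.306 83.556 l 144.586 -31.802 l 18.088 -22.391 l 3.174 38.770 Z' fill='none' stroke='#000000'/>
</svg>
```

1 u = 1 mm; y_m = 138.940 − y.

[1] `<path>` cubic bezier, #000000→engrave S137 F3410: (48.403,38.325) → (46.915,39.820) → (66.086,35.774) → (94.286,29.763) → (119.882,25.365) → (131.244,26.157)

[2] `<path>` closed polygon, #000000→engrave S137 F3410: (184.496,124.292) → (29.190,40.736) → (173.776,72.538) → (191.864,94.929) → (195.038,56.159) → (184.496,124.292) (closed)

; LightBurn 1.5.06
; GRBL device profile, absolute coords
G21
G90
G0 X48.403 Y38.325
M3 S137
G01 X46.915 Y39.820 F3410
G01 X66.086 Y35.774
G01 X94.286 Y29.763
G01 X119.882 Y25.365
G01 X131.244 Y26.157
M5
G0 X184.496 Y124.292
M3 S137
G01 X29.190 Y40.736 F3410
G01 X173.776 Y72.538
G01 X191.864 Y94.929
G01 X195.038 Y56.159
G01 X184.496 Y124.292
M5
G0 X0.000 Y0.000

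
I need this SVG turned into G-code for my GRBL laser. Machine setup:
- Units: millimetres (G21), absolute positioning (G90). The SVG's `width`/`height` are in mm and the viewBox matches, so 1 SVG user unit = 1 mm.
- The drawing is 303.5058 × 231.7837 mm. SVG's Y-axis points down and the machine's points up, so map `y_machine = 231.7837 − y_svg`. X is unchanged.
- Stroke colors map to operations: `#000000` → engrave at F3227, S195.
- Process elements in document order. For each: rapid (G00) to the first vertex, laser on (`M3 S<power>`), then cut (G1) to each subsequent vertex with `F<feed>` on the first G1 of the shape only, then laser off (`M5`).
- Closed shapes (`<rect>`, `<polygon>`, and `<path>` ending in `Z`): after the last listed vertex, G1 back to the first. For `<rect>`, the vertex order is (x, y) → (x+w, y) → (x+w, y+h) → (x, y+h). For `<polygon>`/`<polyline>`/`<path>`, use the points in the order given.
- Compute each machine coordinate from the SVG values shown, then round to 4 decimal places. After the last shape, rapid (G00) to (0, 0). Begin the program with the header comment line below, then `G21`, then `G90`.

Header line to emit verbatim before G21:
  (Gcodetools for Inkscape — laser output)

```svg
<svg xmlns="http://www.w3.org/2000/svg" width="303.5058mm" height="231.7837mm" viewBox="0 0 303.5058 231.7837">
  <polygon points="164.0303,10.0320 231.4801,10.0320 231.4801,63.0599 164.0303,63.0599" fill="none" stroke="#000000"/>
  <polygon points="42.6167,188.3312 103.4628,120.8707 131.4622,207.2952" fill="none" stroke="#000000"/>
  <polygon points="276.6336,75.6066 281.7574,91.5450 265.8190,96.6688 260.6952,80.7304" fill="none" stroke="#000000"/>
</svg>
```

(Gcodetools for Inkscape — laser output)
G21
G90
G00 X164.0303 Y221.7517
M3 S195
G1 X231.4801 Y221.7517 F3227
G1 X231.4801 Y168.7238
G1 X164.0303 Y168.7238
G1 X164.0303 Y221.7517
M5
G00 X42.6167 Y43.4525
M3 S195
G1 X103.4628 Y110.9130 F3227
G1 X131.4622 Y24.4885
G1 X42.6167 Y43.4525
M5
G00 X276.6336 Y156.1771
M3 S195
G1 X281.7574 Y140.2387 F3227
G1 X265.8190 Y135.1149
G1 X260.6952 Y151.0533
G1 X276.6336 Y156.1771
M5
G00 X0.0000 Y0.0000

viewBox `0 0 303.5058 231.7837` with mm width/height → 1 unit = 1 mm. Flip: y_m = 231.7837 − y_svg.

**Shape 1** — `<polygon>` rectangle, stroke `#000000` → engrave (S195, F3227). Machine vertices: (164.0303,221.7517) → (231.4801,221.7517) → (231.4801,168.7238) → (164.0303,168.7238) → (164.0303,221.7517). Closed: final G1 returns to the first vertex.

**Shape 2** — `<polygon>` regular polygon, stroke `#000000` → engrave (S195, F3227). Machine vertices: (42.6167,43.4525) → (103.4628,110.9130) → (131.4622,24.4885) → (42.6167,43.4525). Closed: final G1 returns to the first vertex.

**Shape 3** — `<polygon>` regular polygon, stroke `#000000` → engrave (S195, F3227). Machine vertices: (276.6336,156.1771) → (281.7574,140.2387) → (265.8190,135.1149) → (260.6952,151.0533) → (276.6336,156.1771). Closed: final G1 returns to the first vertex.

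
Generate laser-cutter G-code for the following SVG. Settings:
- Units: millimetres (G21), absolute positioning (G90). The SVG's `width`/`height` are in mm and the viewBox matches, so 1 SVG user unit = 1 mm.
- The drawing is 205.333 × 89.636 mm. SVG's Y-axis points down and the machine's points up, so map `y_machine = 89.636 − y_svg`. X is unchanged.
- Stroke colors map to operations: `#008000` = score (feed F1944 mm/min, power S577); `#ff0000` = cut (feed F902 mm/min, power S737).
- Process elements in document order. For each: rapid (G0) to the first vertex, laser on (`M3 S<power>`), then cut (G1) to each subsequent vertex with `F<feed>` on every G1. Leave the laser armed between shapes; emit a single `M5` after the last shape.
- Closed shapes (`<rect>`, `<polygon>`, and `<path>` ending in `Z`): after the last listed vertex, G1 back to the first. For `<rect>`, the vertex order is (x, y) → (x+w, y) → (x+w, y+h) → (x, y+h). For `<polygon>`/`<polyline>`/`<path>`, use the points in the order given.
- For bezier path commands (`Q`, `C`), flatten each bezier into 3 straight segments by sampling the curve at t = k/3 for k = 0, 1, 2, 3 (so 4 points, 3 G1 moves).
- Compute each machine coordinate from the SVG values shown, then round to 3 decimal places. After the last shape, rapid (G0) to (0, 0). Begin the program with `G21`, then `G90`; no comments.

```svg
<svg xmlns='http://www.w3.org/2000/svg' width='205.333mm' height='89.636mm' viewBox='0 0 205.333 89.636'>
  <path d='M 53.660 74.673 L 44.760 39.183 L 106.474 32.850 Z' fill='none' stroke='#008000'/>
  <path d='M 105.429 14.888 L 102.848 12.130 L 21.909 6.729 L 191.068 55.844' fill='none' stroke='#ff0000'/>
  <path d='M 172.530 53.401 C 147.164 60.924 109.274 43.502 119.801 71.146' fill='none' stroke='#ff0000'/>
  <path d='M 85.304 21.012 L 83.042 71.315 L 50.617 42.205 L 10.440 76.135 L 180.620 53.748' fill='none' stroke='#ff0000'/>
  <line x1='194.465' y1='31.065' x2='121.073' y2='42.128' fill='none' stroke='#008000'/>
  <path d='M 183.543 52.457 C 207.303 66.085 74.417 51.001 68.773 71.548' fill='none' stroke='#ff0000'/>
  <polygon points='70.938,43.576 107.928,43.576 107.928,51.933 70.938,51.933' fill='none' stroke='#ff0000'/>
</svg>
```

1 u = 1 mm; y_m = 89.636 − y.

[1] `<path>` closed polygon, #008000→score S577 F1944: (53.660,14.963) → (44.760,50.453) → (106.474,56.786) → (53.660,14.963) (closed)

[2] `<path>` open polyline, #ff0000→cut S737 F902: (105.429,74.748) → (102.848,77.506) → (21.909,82.907) → (191.068,33.792)

[3] `<path>` cubic bezier, #ff0000→cut S737 F902: (172.530,36.235) → (145.246,34.434) → (123.156,33.705) → (119.801,18.490)

[4] `<path>` open polyline, #ff0000→cut S737 F902: (85.304,68.624) → (83.042,18.321) → (50.617,47.431) → (10.440,13.501) → (180.620,35.888)

[5] `<line>` line segment, #008000→score S577 F1944: (194.465,58.571) → (121.073,47.508)

[6] `<path>` cubic bezier, #ff0000→cut S737 F902: (183.543,37.179) → (165.602,30.739) → (106.317,29.141) → (68.773,18.088)

[7] `<polygon>` rectangle, #ff0000→cut S737 F902: (70.938,46.060) → (107.928,46.060) → (107.928,37.703) → (70.938,37.703) → (70.938,46.060) (closed)

G21
G90
G0 X53.660 Y14.963
M3 S577
G1 X44.760 Y50.453 F1944
G1 X106.474 Y56.786 F1944
G1 X53.660 Y14.963 F1944
G0 X105.429 Y74.748
M3 S737
G1 X102.848 Y77.506 F902
G1 X21.909 Y82.907 F902
G1 X191.068 Y33.792 F902
G0 X172.530 Y36.235
M3 S737
G1 X145.246 Y34.434 F902
G1 X123.156 Y33.705 F902
G1 X119.801 Y18.490 F902
G0 X85.304 Y68.624
M3 S737
G1 X83.042 Y18.321 F902
G1 X50.617 Y47.431 F902
G1 X10.440 Y13.501 F902
G1 X180.620 Y35.888 F902
G0 X194.465 Y58.571
M3 S577
G1 X121.073 Y47.508 F1944
G0 X183.543 Y37.179
M3 S737
G1 X165.602 Y30.739 F902
G1 X106.317 Y29.141 F902
G1 X68.773 Y18.088 F902
G0 X70.938 Y46.060
M3 S737
G1 X107.928 Y46.060 F902
G1 X107.928 Y37.703 F902
G1 X70.938 Y37.703 F902
G1 X70.938 Y46.060 F902
M5
G0 X0.000 Y0.000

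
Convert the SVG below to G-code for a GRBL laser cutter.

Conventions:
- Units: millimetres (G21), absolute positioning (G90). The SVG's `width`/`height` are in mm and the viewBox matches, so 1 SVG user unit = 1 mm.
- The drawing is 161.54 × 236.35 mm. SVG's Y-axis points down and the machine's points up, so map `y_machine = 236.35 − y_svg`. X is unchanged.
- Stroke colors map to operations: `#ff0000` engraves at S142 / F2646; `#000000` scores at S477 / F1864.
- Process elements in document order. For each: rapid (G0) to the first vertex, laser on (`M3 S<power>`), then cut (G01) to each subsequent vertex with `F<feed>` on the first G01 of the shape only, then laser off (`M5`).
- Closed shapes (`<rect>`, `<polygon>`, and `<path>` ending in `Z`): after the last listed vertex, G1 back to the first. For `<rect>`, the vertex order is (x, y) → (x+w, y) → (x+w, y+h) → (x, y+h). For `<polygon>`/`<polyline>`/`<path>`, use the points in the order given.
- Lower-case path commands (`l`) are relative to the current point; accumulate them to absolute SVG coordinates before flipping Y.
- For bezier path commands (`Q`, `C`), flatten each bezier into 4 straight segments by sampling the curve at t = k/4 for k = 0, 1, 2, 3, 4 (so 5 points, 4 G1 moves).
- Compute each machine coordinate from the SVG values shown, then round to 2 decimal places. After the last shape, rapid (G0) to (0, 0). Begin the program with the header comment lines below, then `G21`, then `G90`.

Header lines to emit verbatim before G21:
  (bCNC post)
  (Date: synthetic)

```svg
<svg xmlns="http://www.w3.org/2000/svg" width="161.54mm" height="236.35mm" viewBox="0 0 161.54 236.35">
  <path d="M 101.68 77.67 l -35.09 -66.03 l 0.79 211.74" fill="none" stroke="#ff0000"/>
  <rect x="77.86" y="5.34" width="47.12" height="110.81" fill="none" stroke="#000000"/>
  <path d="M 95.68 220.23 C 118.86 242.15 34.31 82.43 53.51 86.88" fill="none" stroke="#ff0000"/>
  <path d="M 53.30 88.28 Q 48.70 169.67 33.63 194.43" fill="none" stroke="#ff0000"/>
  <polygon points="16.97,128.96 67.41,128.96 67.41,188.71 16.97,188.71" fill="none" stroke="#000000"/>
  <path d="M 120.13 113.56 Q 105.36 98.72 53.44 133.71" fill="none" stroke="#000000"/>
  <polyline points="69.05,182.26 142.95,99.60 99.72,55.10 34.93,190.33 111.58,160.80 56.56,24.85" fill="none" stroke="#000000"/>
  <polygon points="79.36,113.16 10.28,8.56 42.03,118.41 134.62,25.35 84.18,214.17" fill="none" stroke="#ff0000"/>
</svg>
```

Since the viewBox matches the mm dimensions, user units are millimetres directly. The only transform is the Y-flip y_m = 236.35 − y_svg.

Shape 1 is a open polyline drawn with `<path>`. Its stroke #ff0000 means engrave at S142, F2646. After flipping Y the toolpath is (101.68,158.68) → (66.59,224.71) → (67.38,12.97).

Shape 2 is a rectangle drawn with `<rect>`. Its stroke #000000 means score at S477, F1864. After flipping Y the toolpath is (77.86,231.01) → (124.98,231.01) → (124.98,120.20) → (77.86,120.20) → (77.86,231.01), returning to the start.

Shape 3 is a cubic bezier drawn with `<path>`. Its stroke #ff0000 means engrave at S142, F2646. After flipping Y the toolpath is (95.68,16.12) → (96.17,28.33) → (76.09,76.24) → (55.26,127.43) → (53.51,149.47).

Shape 4 is a quadratic bezier drawn with `<path>`. Its stroke #ff0000 means engrave at S142, F2646. After flipping Y the toolpath is (53.30,148.07) → (50.35,110.91) → (46.08,80.84) → (40.51,57.84) → (33.63,41.92).

Shape 5 is a rectangle drawn with `<polygon>`. Its stroke #000000 means score at S477, F1864. After flipping Y the toolpath is (16.97,107.39) → (67.41,107.39) → (67.41,47.64) → (16.97,47.64) → (16.97,107.39), returning to the start.

Shape 6 is a quadratic bezier drawn with `<path>`. Its stroke #000000 means score at S477, F1864. After flipping Y the toolpath is (120.13,122.79) → (110.42,127.10) → (96.07,125.17) → (77.08,117.02) → (53.44,102.64).

Shape 7 is a open polyline drawn with `<polyline>`. Its stroke #000000 means score at S477, F1864. After flipping Y the toolpath is (69.05,54.09) → (142.95,136.75) → (99.72,181.25) → (34.93,46.02) → (111.58,75.55) → (56.56,211.50).

Shape 8 is a closed polygon drawn with `<polygon>`. Its stroke #ff0000 means engrave at S142, F2646. After flipping Y the toolpath is (79.36,123.19) → (10.28,227.79) → (42.03,117.94) → (134.62,211.00) → (84.18,22.18) → (79.36,123.19), returning to the start.

(bCNC post)
(Date: synthetic)
G21
G90
G0 X101.68 Y158.68
M3 S142
G01 X66.59 Y224.71 F2646
G01 X67.38 Y12.97
M5
G0 X77.86 Y231.01
M3 S477
G01 X124.98 Y231.01 F1864
G01 X124.98 Y120.20
G01 X77.86 Y120.20
G01 X77.86 Y231.01
M5
G0 X95.68 Y16.12
M3 S142
G01 X96.17 Y28.33 F2646
G01 X76.09 Y76.24
G01 X55.26 Y127.43
G01 X53.51 Y149.47
M5
G0 X53.30 Y148.07
M3 S142
G01 X50.35 Y110.91 F2646
G01 X46.08 Y80.84
G01 X40.51 Y57.84
G01 X33.63 Y41.92
M5
G0 X16.97 Y107.39
M3 S477
G01 X67.41 Y107.39 F1864
G01 X67.41 Y47.64
G01 X16.97 Y47.64
G01 X16.97 Y107.39
M5
G0 X120.13 Y122.79
M3 S477
G01 X110.42 Y127.10 F1864
G01 X96.07 Y125.17
G01 X77.08 Y117.02
G01 X53.44 Y102.64
M5
G0 X69.05 Y54.09
M3 S477
G01 X142.95 Y136.75 F1864
G01 X99.72 Y181.25
G01 X34.93 Y46.02
G01 X111.58 Y75.55
G01 X56.56 Y211.50
M5
G0 X79.36 Y123.19
M3 S142
G01 X10.28 Y227.79 F2646
G01 X42.03 Y117.94
G01 X134.62 Y211.00
G01 X84.18 Y22.18
G01 X79.36 Y123.19
M5
G0 X0.00 Y0.00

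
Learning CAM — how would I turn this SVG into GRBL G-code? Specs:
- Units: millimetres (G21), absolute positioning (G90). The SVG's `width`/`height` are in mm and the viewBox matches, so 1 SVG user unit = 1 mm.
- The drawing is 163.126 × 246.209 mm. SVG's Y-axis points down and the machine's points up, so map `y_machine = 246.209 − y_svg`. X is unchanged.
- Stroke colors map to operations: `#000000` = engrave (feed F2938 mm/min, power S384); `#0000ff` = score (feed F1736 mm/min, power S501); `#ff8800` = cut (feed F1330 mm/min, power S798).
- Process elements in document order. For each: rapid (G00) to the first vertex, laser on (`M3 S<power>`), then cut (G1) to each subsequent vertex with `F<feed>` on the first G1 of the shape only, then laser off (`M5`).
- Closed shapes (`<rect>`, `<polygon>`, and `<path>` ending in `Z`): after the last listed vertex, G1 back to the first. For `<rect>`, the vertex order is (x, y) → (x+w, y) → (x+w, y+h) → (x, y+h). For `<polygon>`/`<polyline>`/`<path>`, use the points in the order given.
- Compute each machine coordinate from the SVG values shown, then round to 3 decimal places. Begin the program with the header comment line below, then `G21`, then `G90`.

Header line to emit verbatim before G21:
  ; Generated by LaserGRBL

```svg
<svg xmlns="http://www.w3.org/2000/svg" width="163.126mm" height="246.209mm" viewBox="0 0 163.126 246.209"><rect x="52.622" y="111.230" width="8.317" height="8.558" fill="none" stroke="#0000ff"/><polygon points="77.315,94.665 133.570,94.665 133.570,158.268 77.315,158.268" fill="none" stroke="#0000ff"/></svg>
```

viewBox `0 0 163.126 246.209` with mm width/height → 1 unit = 1 mm. Flip: y_m = 246.209 − y_svg.

**Shape 1** — `<rect>` rectangle, stroke `#0000ff` → score (S501, F1736). Machine vertices: (52.622,134.979) → (60.939,134.979) → (60.939,126.421) → (52.622,126.421) → (52.622,134.979). Closed: final G1 returns to the first vertex.

**Shape 2** — `<polygon>` rectangle, stroke `#0000ff` → score (S501, F1736). Machine vertices: (77.315,151.544) → (133.570,151.544) → (133.570,87.941) → (77.315,87.941) → (77.315,151.544). Closed: final G1 returns to the first vertex.

; Generated by LaserGRBL
G21
G90
G00 X52.622 Y134.979
M3 S501
G1 X60.939 Y134.979 F1736
G1 X60.939 Y126.421
G1 X52.622 Y126.421
G1 X52.622 Y134.979
M5
G00 X77.315 Y151.544
M3 S501
G1 X133.570 Y151.544 F1736
G1 X133.570 Y87.941
G1 X77.315 Y87.941
G1 X77.315 Y151.544
M5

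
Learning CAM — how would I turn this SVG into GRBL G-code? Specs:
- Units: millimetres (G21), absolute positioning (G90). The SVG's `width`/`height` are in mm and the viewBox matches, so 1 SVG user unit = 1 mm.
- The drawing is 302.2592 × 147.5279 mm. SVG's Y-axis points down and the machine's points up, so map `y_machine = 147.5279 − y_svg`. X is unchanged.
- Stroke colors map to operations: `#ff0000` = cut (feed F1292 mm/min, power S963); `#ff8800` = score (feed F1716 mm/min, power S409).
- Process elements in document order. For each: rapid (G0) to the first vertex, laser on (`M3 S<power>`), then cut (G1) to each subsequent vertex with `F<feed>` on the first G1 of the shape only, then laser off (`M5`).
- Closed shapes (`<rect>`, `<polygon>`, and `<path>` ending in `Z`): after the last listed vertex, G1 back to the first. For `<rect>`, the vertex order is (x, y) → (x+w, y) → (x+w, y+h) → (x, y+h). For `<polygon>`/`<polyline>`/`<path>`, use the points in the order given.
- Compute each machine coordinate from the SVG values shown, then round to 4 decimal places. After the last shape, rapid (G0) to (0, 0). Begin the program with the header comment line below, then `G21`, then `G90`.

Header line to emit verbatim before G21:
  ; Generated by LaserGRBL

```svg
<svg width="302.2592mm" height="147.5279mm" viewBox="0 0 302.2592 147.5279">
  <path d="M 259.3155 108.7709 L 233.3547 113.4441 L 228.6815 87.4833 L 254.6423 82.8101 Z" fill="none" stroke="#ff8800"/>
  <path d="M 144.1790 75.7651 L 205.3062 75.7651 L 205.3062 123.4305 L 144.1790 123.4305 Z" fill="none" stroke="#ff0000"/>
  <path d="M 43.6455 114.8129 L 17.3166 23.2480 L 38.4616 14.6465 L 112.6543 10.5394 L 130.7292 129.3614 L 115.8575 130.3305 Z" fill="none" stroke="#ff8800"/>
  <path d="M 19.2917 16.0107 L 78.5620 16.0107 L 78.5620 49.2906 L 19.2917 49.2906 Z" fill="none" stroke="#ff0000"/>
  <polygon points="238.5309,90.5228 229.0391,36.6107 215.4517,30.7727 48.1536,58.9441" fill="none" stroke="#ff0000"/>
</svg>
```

; Generated by LaserGRBL
G21
G90
G0 X259.3155 Y38.7570
M3 S409
G1 X233.3547 Y34.0838 F1716
G1 X228.6815 Y60.0446
G1 X254.6423 Y64.7178
G1 X259.3155 Y38.7570
M5
G0 X144.1790 Y71.7628
M3 S963
G1 X205.3062 Y71.7628 F1292
G1 X205.3062 Y24.0974
G1 X144.1790 Y24.0974
G1 X144.1790 Y71.7628
M5
G0 X43.6455 Y32.7150
M3 S409
G1 X17.3166 Y124.2799 F1716
G1 X38.4616 Y132.8814
G1 X112.6543 Y136.9885
G1 X130.7292 Y18.1665
G1 X115.8575 Y17.1974
G1 X43.6455 Y32.7150
M5
G0 X19.2917 Y131.5172
M3 S963
G1 X78.5620 Y131.5172 F1292
G1 X78.5620 Y98.2373
G1 X19.2917 Y98.2373
G1 X19.2917 Y131.5172
M5
G0 X238.5309 Y57.0051
M3 S963
G1 X229.0391 Y110.9172 F1292
G1 X215.4517 Y116.7552
G1 X48.1536 Y88.5838
G1 X238.5309 Y57.0051
M5
G0 X0.0000 Y0.0000

viewBox `0 0 302.2592 147.5279` with mm width/height → 1 unit = 1 mm. Flip: y_m = 147.5279 − y_svg.

**Shape 1** — `<path>` regular polygon, stroke `#ff8800` → score (S409, F1716). Machine vertices: (259.3155,38.7570) → (233.3547,34.0838) → (228.6815,60.0446) → (254.6423,64.7178) → (259.3155,38.7570). Closed: final G1 returns to the first vertex.

**Shape 2** — `<path>` rectangle, stroke `#ff0000` → cut (S963, F1292). Machine vertices: (144.1790,71.7628) → (205.3062,71.7628) → (205.3062,24.0974) → (144.1790,24.0974) → (144.1790,71.7628). Closed: final G1 returns to the first vertex.

**Shape 3** — `<path>` closed polygon, stroke `#ff8800` → score (S409, F1716). Machine vertices: (43.6455,32.7150) → (17.3166,124.2799) → (38.4616,132.8814) → (112.6543,136.9885) → (130.7292,18.1665) → (115.8575,17.1974) → (43.6455,32.7150). Closed: final G1 returns to the first vertex.

**Shape 4** — `<path>` rectangle, stroke `#ff0000` → cut (S963, F1292). Machine vertices: (19.2917,131.5172) → (78.5620,131.5172) → (78.5620,98.2373) → (19.2917,98.2373) → (19.2917,131.5172). Closed: final G1 returns to the first vertex.

**Shape 5** — `<polygon>` closed polygon, stroke `#ff0000` → cut (S963, F1292). Machine vertices: (238.5309,57.0051) → (229.0391,110.9172) → (215.4517,116.7552) → (48.1536,88.5838) → (238.5309,57.0051). Closed: final G1 returns to the first vertex.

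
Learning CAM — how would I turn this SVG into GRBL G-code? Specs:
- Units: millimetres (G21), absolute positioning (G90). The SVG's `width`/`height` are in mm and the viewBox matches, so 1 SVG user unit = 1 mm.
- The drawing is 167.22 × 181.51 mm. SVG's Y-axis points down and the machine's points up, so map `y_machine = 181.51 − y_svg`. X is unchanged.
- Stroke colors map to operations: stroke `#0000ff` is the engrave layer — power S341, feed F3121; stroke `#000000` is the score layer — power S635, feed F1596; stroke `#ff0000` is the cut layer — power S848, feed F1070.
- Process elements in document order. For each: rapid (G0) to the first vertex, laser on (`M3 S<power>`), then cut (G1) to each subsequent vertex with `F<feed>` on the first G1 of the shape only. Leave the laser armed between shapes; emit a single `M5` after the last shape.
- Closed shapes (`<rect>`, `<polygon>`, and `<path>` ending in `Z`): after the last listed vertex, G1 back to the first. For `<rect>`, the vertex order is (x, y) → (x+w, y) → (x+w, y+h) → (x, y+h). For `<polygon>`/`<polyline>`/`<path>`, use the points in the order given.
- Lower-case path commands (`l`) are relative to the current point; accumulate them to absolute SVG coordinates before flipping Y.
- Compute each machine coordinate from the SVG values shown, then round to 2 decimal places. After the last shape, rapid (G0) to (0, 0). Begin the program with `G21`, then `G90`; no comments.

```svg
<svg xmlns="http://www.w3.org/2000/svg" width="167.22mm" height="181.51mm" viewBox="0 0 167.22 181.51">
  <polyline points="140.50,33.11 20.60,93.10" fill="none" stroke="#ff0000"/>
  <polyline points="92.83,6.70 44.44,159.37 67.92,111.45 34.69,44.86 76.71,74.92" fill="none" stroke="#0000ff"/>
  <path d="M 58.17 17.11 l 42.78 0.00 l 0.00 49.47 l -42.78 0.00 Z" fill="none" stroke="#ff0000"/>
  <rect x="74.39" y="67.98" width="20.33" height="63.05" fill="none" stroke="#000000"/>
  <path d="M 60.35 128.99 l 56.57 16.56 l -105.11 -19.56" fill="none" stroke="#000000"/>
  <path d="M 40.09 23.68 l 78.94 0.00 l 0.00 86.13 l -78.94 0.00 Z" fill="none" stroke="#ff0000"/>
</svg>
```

1 u = 1 mm; y_m = 181.51 − y.

[1] `<polyline>` line segment, #ff0000→cut S848 F1070: (140.50,148.40) → (20.60,88.41)

[2] `<polyline>` open polyline, #0000ff→engrave S341 F3121: (92.83,174.81) → (44.44,22.14) → (67.92,70.06) → (34.69,136.65) → (76.71,106.59)

[3] `<path>` rectangle, #ff0000→cut S848 F1070: (58.17,164.40) → (100.95,164.40) → (100.95,114.93) → (58.17,114.93) → (58.17,164.40) (closed)

[4] `<rect>` rectangle, #000000→score S635 F1596: (74.39,113.53) → (94.72,113.53) → (94.72,50.48) → (74.39,50.48) → (74.39,113.53) (closed)

[5] `<path>` open polyline, #000000→score S635 F1596: (60.35,52.52) → (116.92,35.96) → (11.81,55.52)

[6] `<path>` rectangle, #ff0000→cut S848 F1070: (40.09,157.83) → (119.03,157.83) → (119.03,71.70) → (40.09,71.70) → (40.09,157.83) (closed)

G21
G90
G0 X140.50 Y148.40
M3 S848
G1 X20.60 Y88.41 F1070
G0 X92.83 Y174.81
M3 S341
G1 X44.44 Y22.14 F3121
G1 X67.92 Y70.06
G1 X34.69 Y136.65
G1 X76.71 Y106.59
G0 X58.17 Y164.40
M3 S848
G1 X100.95 Y164.40 F1070
G1 X100.95 Y114.93
G1 X58.17 Y114.93
G1 X58.17 Y164.40
G0 X74.39 Y113.53
M3 S635
G1 X94.72 Y113.53 F1596
G1 X94.72 Y50.48
G1 X74.39 Y50.48
G1 X74.39 Y113.53
G0 X60.35 Y52.52
M3 S635
G1 X116.92 Y35.96 F1596
G1 X11.81 Y55.52
G0 X40.09 Y157.83
M3 S848
G1 X119.03 Y157.83 F1070
G1 X119.03 Y71.70
G1 X40.09 Y71.70
G1 X40.09 Y157.83
M5
G0 X0.00 Y0.00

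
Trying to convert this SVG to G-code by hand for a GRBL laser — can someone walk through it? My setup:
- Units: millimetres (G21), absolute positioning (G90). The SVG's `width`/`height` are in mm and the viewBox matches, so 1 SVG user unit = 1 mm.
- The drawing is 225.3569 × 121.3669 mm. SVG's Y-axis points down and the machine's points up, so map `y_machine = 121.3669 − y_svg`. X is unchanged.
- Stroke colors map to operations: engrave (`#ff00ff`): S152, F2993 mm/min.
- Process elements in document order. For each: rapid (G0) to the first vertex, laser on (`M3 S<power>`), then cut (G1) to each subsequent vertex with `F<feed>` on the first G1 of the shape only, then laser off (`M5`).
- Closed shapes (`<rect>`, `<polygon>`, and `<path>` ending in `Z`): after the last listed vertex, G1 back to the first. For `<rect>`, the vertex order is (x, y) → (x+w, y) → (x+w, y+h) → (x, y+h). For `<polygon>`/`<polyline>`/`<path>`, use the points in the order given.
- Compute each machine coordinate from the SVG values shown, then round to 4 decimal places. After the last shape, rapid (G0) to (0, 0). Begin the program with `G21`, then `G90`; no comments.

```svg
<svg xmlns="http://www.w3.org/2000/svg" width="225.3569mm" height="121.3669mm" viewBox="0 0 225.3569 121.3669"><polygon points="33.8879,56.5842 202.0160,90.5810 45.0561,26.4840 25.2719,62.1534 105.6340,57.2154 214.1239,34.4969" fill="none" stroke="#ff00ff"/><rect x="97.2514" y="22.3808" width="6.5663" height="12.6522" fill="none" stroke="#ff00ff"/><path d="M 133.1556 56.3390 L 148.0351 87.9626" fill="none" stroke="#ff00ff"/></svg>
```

G21
G90
G0 X33.8879 Y64.7827
M3 S152
G1 X202.0160 Y30.7859 F2993
G1 X45.0561 Y94.8829
G1 X25.2719 Y59.2135
G1 X105.6340 Y64.1515
G1 X214.1239 Y86.8700
G1 X33.8879 Y64.7827
M5
G0 X97.2514 Y98.9861
M3 S152
G1 X103.8177 Y98.9861 F2993
G1 X103.8177 Y86.3339
G1 X97.2514 Y86.3339
G1 X97.2514 Y98.9861
M5
G0 X133.1556 Y65.0279
M3 S152
G1 X148.0351 Y33.4043 F2993
M5
G0 X0.0000 Y0.0000

1 u = 1 mm; y_m = 121.3669 − y.

[1] `<polygon>` closed polygon, #ff00ff→engrave S152 F2993: (33.8879,64.7827) → (202.0160,30.7859) → (45.0561,94.8829) → (25.2719,59.2135) → (105.6340,64.1515) → (214.1239,86.8700) → (33.8879,64.7827) (closed)

[2] `<rect>` rectangle, #ff00ff→engrave S152 F2993: (97.2514,98.9861) → (103.8177,98.9861) → (103.8177,86.3339) → (97.2514,86.3339) → (97.2514,98.9861) (closed)

[3] `<path>` line segment, #ff00ff→engrave S152 F2993: (133.1556,65.0279) → (148.0351,33.4043)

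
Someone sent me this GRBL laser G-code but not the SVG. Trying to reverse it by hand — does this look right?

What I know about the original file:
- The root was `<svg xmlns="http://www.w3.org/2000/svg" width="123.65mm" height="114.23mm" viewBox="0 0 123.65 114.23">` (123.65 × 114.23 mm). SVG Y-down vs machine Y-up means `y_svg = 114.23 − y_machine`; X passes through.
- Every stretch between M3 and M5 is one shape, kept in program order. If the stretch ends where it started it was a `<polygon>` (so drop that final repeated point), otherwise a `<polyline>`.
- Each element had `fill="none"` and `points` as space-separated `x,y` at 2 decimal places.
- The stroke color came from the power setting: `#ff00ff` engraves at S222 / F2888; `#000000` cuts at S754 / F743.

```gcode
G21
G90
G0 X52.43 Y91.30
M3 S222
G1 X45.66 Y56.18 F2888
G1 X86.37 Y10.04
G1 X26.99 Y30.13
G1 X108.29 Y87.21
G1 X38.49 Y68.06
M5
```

Machine Y-up, SVG Y-down with viewBox height 114.23, so y_svg = 114.23 − y_machine; X carries over. Every run uses S222, so all elements get stroke `#ff00ff` (engrave).

Run 1: The run is open, so emit a `<polyline>` with points (Y-flipped): 52.43,22.93 45.66,58.05 86.37,104.19 26.99,84.10 108.29,27.02 38.49,46.17.

<svg xmlns="http://www.w3.org/2000/svg" width="123.65mm" height="114.23mm" viewBox="0 0 123.65 114.23">
  <polyline points="52.43,22.93 45.66,58.05 86.37,104.19 26.99,84.10 108.29,27.02 38.49,46.17" fill="none" stroke="#ff00ff"/>
</svg>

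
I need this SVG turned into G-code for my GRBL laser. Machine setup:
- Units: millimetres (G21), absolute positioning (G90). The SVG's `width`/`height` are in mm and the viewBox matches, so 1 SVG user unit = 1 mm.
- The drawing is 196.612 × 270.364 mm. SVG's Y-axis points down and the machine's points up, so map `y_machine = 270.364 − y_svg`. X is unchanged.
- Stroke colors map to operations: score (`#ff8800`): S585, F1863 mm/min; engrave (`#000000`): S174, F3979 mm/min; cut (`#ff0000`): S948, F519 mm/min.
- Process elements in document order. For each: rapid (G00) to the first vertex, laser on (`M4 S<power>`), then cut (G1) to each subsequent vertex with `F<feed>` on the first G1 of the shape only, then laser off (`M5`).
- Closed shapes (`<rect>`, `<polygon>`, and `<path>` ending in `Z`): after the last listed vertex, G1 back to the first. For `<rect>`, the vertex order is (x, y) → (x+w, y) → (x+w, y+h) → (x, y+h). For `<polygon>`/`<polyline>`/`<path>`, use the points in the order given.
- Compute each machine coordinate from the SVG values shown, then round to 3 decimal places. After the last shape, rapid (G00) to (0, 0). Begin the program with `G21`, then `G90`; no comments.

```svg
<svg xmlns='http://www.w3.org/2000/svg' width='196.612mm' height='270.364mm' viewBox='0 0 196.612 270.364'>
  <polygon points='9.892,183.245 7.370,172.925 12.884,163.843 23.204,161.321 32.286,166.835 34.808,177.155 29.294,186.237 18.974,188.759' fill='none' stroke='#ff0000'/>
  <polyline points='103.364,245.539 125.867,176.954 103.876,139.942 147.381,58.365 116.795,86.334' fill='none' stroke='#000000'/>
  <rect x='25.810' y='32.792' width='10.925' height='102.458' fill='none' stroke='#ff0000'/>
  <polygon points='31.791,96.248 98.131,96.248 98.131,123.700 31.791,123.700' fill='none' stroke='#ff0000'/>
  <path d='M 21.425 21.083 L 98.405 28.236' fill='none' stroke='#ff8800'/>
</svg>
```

G21
G90
G00 X9.892 Y87.119
M4 S948
G1 X7.370 Y97.439 F519
G1 X12.884 Y106.521
G1 X23.204 Y109.043
G1 X32.286 Y103.529
G1 X34.808 Y93.209
G1 X29.294 Y84.127
G1 X18.974 Y81.605
G1 X9.892 Y87.119
M5
G00 X103.364 Y24.825
M4 S174
G1 X125.867 Y93.410 F3979
G1 X103.876 Y130.422
G1 X147.381 Y211.999
G1 X116.795 Y184.030
M5
G00 X25.810 Y237.572
M4 S948
G1 X36.735 Y237.572 F519
G1 X36.735 Y135.114
G1 X25.810 Y135.114
G1 X25.810 Y237.572
M5
G00 X31.791 Y174.116
M4 S948
G1 X98.131 Y174.116 F519
G1 X98.131 Y146.664
G1 X31.791 Y146.664
G1 X31.791 Y174.116
M5
G00 X21.425 Y249.281
M4 S585
G1 X98.405 Y242.128 F1863
M5
G00 X0.000 Y0.000

viewBox `0 0 196.612 270.364` with mm width/height → 1 unit = 1 mm. Flip: y_m = 270.364 − y_svg.

**Shape 1** — `<polygon>` regular polygon, stroke `#ff0000` → cut (S948, F519). Machine vertices: (9.892,87.119) → (7.370,97.439) → (12.884,106.521) → (23.204,109.043) → (32.286,103.529) → (34.808,93.209) → (29.294,84.127) → (18.974,81.605) → (9.892,87.119). Closed: final G1 returns to the first vertex.

**Shape 2** — `<polyline>` open polyline, stroke `#000000` → engrave (S174, F3979). Machine vertices: (103.364,24.825) → (125.867,93.410) → (103.876,130.422) → (147.381,211.999) → (116.795,184.030). Open path.

**Shape 3** — `<rect>` rectangle, stroke `#ff0000` → cut (S948, F519). Machine vertices: (25.810,237.572) → (36.735,237.572) → (36.735,135.114) → (25.810,135.114) → (25.810,237.572). Closed: final G1 returns to the first vertex.

**Shape 4** — `<polygon>` rectangle, stroke `#ff0000` → cut (S948, F519). Machine vertices: (31.791,174.116) → (98.131,174.116) → (98.131,146.664) → (31.791,146.664) → (31.791,174.116). Closed: final G1 returns to the first vertex.

**Shape 5** — `<path>` line segment, stroke `#ff8800` → score (S585, F1863). Machine vertices: (21.425,249.281) → (98.405,242.128). Open path.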